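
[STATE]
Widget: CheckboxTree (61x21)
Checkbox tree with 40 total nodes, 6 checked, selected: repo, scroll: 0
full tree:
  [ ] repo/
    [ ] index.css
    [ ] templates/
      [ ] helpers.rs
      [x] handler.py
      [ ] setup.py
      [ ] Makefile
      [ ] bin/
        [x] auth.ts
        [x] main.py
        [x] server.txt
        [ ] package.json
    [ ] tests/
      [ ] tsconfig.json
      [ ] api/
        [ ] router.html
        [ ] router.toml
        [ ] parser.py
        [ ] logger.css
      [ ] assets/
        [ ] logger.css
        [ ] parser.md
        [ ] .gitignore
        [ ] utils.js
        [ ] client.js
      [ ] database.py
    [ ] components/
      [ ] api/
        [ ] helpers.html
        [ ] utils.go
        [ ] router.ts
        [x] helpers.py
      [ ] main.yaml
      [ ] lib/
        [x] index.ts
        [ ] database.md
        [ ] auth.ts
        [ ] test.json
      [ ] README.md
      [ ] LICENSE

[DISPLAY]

>[-] repo/                                                   
   [ ] index.css                                             
   [-] templates/                                            
     [ ] helpers.rs                                          
     [x] handler.py                                          
     [ ] setup.py                                            
     [ ] Makefile                                            
     [-] bin/                                                
       [x] auth.ts                                           
       [x] main.py                                           
       [x] server.txt                                        
       [ ] package.json                                      
   [ ] tests/                                                
     [ ] tsconfig.json                                       
     [ ] api/                                                
       [ ] router.html                                       
       [ ] router.toml                                       
       [ ] parser.py                                         
       [ ] logger.css                                        
     [ ] assets/                                             
       [ ] logger.css                                        


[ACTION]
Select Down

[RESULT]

 [-] repo/                                                   
>  [ ] index.css                                             
   [-] templates/                                            
     [ ] helpers.rs                                          
     [x] handler.py                                          
     [ ] setup.py                                            
     [ ] Makefile                                            
     [-] bin/                                                
       [x] auth.ts                                           
       [x] main.py                                           
       [x] server.txt                                        
       [ ] package.json                                      
   [ ] tests/                                                
     [ ] tsconfig.json                                       
     [ ] api/                                                
       [ ] router.html                                       
       [ ] router.toml                                       
       [ ] parser.py                                         
       [ ] logger.css                                        
     [ ] assets/                                             
       [ ] logger.css                                        


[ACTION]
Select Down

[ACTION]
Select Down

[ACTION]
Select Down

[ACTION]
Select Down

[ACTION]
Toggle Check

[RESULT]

 [-] repo/                                                   
   [ ] index.css                                             
   [-] templates/                                            
     [ ] helpers.rs                                          
     [x] handler.py                                          
>    [x] setup.py                                            
     [ ] Makefile                                            
     [-] bin/                                                
       [x] auth.ts                                           
       [x] main.py                                           
       [x] server.txt                                        
       [ ] package.json                                      
   [ ] tests/                                                
     [ ] tsconfig.json                                       
     [ ] api/                                                
       [ ] router.html                                       
       [ ] router.toml                                       
       [ ] parser.py                                         
       [ ] logger.css                                        
     [ ] assets/                                             
       [ ] logger.css                                        


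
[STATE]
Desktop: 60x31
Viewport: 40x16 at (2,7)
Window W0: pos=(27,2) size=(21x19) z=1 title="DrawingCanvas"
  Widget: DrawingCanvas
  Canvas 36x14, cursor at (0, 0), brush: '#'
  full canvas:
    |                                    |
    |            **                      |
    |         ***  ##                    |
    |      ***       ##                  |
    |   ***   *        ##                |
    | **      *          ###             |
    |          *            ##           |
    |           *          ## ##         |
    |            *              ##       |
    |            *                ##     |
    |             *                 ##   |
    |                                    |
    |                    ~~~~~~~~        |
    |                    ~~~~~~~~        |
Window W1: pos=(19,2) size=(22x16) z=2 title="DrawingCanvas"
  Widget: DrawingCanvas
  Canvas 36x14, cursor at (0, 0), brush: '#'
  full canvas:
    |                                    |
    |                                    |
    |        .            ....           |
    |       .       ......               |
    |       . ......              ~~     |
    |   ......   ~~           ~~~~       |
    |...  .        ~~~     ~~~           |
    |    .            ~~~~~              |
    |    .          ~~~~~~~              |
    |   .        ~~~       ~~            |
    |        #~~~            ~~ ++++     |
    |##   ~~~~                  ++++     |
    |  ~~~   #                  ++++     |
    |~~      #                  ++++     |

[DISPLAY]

                 ┃        .           ┃ 
                 ┃       .       .....┃ 
                 ┃       . ......     ┃ 
                 ┃   ......   ~~      ┃ 
                 ┃...  .        ~~~   ┃ 
                 ┃    .            ~~~┃ 
                 ┃    .          ~~~~~┃ 
                 ┃   .        ~~~     ┃ 
                 ┃        #~~~        ┃*
                 ┃##   ~~~~           ┃ 
                 ┗━━━━━━━━━━━━━━━━━━━━┛ 
                         ┃              
                         ┃              
                         ┗━━━━━━━━━━━━━━
                                        
                                        


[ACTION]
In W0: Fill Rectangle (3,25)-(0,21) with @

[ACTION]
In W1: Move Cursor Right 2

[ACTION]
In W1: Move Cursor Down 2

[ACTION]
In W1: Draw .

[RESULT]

                 ┃  .     .           ┃ 
                 ┃       .       .....┃ 
                 ┃       . ......     ┃ 
                 ┃   ......   ~~      ┃ 
                 ┃...  .        ~~~   ┃ 
                 ┃    .            ~~~┃ 
                 ┃    .          ~~~~~┃ 
                 ┃   .        ~~~     ┃ 
                 ┃        #~~~        ┃*
                 ┃##   ~~~~           ┃ 
                 ┗━━━━━━━━━━━━━━━━━━━━┛ 
                         ┃              
                         ┃              
                         ┗━━━━━━━━━━━━━━
                                        
                                        


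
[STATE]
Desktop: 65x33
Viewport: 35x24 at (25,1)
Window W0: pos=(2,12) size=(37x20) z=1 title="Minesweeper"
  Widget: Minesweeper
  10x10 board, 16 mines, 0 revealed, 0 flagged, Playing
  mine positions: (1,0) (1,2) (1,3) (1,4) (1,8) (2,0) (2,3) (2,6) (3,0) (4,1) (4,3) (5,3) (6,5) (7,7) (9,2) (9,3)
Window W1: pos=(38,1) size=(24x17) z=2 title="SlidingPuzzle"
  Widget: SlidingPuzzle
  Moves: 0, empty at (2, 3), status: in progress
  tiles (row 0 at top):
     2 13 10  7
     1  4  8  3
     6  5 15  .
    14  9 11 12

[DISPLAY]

             ┏━━━━━━━━━━━━━━━━━━━━━
             ┃ SlidingPuzzle       
             ┠─────────────────────
             ┃┌────┬────┬────┬────┐
             ┃│  2 │ 13 │ 10 │  7 │
             ┃├────┼────┼────┼────┤
             ┃│  1 │  4 │  8 │  3 │
             ┃├────┼────┼────┼────┤
             ┃│  6 │  5 │ 15 │    │
             ┃├────┼────┼────┼────┤
             ┃│ 14 │  9 │ 11 │ 12 │
━━━━━━━━━━━━━┃└────┴────┴────┴────┘
             ┃Moves: 0             
─────────────┃                     
             ┃                     
             ┃                     
             ┗━━━━━━━━━━━━━━━━━━━━━
             ┃                     
             ┃                     
             ┃                     
             ┃                     
             ┃                     
             ┃                     
             ┃                     


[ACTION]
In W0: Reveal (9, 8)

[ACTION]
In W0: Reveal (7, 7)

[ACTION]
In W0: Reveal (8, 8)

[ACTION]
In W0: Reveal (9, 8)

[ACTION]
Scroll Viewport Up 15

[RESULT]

                                   
             ┏━━━━━━━━━━━━━━━━━━━━━
             ┃ SlidingPuzzle       
             ┠─────────────────────
             ┃┌────┬────┬────┬────┐
             ┃│  2 │ 13 │ 10 │  7 │
             ┃├────┼────┼────┼────┤
             ┃│  1 │  4 │  8 │  3 │
             ┃├────┼────┼────┼────┤
             ┃│  6 │  5 │ 15 │    │
             ┃├────┼────┼────┼────┤
             ┃│ 14 │  9 │ 11 │ 12 │
━━━━━━━━━━━━━┃└────┴────┴────┴────┘
             ┃Moves: 0             
─────────────┃                     
             ┃                     
             ┃                     
             ┗━━━━━━━━━━━━━━━━━━━━━
             ┃                     
             ┃                     
             ┃                     
             ┃                     
             ┃                     
             ┃                     


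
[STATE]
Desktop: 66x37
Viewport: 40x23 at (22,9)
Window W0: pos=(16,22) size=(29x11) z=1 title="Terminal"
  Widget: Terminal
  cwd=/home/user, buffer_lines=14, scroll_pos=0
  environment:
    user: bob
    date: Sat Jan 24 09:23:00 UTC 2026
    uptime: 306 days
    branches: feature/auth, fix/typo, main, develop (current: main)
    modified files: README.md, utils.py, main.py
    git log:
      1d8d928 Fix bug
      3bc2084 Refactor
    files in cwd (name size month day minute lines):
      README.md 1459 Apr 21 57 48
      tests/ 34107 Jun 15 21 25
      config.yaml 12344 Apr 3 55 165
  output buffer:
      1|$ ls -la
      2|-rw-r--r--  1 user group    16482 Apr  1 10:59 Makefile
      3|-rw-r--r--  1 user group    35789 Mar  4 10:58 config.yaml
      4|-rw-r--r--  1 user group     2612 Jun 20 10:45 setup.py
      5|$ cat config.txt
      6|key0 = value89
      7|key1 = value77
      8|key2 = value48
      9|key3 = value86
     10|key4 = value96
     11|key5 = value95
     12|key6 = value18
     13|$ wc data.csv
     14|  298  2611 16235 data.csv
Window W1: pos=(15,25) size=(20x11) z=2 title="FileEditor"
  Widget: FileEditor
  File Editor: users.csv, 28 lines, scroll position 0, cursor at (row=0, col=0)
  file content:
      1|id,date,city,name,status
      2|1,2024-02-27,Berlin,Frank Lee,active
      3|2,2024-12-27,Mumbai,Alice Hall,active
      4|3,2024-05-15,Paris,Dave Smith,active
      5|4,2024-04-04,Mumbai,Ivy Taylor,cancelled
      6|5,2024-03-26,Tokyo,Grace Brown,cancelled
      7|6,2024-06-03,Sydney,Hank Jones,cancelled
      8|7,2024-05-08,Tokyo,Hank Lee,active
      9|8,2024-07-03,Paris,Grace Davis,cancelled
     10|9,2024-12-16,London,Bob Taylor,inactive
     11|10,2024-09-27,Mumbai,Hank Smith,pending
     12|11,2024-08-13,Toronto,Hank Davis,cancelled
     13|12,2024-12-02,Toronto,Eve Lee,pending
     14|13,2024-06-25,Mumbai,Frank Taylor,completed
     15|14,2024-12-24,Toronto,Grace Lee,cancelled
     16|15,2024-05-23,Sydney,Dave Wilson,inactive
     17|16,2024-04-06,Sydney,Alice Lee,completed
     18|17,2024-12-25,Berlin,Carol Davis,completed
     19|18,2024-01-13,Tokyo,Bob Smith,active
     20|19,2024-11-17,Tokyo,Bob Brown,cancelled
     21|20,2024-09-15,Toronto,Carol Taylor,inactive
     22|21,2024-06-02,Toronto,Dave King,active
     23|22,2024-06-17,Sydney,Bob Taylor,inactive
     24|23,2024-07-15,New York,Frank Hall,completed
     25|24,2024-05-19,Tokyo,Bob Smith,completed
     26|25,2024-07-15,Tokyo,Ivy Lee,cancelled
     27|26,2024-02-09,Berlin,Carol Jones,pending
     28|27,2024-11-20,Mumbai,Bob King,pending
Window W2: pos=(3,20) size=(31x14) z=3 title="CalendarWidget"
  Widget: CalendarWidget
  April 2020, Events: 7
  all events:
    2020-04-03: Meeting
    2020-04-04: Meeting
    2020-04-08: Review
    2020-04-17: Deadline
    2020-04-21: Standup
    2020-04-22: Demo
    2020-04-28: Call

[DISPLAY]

                                        
                                        
                                        
                                        
                                        
                                        
                                        
                                        
                                        
                                        
                                        
━━━━━━━━━━━┓                            
           ┃                            
───────────┨━━━━━━━━━━┓                 
20         ┃          ┃                 
Su         ┃──────────┨                 
*  5       ┃┓         ┃                 
 12        ┃┃ group   ┃                 
 19        ┃┨ group   ┃                 
5 26       ┃┃ group   ┃                 
           ┃┃         ┃                 
           ┃┃         ┃                 
           ┃┃         ┃                 


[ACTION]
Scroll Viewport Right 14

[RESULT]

                                        
                                        
                                        
                                        
                                        
                                        
                                        
                                        
                                        
                                        
                                        
━━━━━━━┓                                
       ┃                                
───────┨━━━━━━━━━━┓                     
       ┃          ┃                     
       ┃──────────┨                     
       ┃┓         ┃                     
       ┃┃ group   ┃                     
       ┃┨ group   ┃                     
       ┃┃ group   ┃                     
       ┃┃         ┃                     
       ┃┃         ┃                     
       ┃┃         ┃                     


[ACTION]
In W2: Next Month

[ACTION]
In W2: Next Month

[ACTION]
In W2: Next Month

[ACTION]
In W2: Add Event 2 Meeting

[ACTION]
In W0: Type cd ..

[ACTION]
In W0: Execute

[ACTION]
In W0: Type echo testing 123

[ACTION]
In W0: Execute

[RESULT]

                                        
                                        
                                        
                                        
                                        
                                        
                                        
                                        
                                        
                                        
                                        
━━━━━━━┓                                
       ┃                                
───────┨━━━━━━━━━━┓                     
       ┃          ┃                     
       ┃──────────┨                     
       ┃┓         ┃                     
       ┃┃data.csv ┃                     
       ┃┨         ┃                     
       ┃┃         ┃                     
       ┃┃         ┃                     
       ┃┃         ┃                     
       ┃┃         ┃                     


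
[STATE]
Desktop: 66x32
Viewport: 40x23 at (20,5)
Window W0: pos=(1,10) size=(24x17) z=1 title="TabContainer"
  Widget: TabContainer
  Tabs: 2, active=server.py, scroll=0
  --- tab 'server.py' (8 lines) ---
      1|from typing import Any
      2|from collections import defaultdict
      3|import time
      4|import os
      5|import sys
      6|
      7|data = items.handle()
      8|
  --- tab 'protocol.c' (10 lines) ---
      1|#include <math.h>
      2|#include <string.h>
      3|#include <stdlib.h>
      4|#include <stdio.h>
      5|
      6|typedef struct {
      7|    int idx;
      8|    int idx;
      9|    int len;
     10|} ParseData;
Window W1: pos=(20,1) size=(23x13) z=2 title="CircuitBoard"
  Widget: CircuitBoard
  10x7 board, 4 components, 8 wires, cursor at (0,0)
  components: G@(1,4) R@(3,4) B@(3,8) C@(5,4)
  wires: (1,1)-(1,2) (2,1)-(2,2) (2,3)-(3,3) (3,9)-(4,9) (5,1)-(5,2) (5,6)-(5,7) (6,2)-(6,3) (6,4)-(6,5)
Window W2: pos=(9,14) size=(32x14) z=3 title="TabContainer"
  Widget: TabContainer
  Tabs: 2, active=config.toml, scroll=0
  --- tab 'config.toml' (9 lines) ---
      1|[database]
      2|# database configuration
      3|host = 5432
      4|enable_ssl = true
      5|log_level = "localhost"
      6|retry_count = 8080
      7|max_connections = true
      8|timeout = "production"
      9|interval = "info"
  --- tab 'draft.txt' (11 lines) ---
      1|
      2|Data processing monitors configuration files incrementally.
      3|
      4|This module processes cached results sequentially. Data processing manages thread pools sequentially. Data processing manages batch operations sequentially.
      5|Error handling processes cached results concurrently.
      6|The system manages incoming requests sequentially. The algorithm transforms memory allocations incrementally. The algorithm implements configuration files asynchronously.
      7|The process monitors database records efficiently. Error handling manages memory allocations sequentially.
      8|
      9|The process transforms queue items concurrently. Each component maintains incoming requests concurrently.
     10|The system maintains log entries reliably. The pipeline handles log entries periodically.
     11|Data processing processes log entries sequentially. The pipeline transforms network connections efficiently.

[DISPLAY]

┃0  [.]               ┃                 
┃                     ┃                 
┃1       · ─ ·       G┃                 
┃                     ┃                 
┃2       · ─ ·   ·    ┃                 
┃                │    ┃                 
┃3               ·   R┃                 
┃                     ┃                 
┗━━━━━━━━━━━━━━━━━━━━━┛                 
━━━━━━━━━━━━━━━━━━━━┓                   
ner                 ┃                   
────────────────────┨                   
ml]│ draft.txt      ┃                   
────────────────────┃                   
                    ┃                   
 configuration      ┃                   
2                   ┃                   
 = true             ┃                   
= "localhost"       ┃                   
t = 8080            ┃                   
tions = true        ┃                   
"production"        ┃                   
━━━━━━━━━━━━━━━━━━━━┛                   


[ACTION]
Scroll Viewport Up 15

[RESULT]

                                        
┏━━━━━━━━━━━━━━━━━━━━━┓                 
┃ CircuitBoard        ┃                 
┠─────────────────────┨                 
┃   0 1 2 3 4 5 6 7 8 ┃                 
┃0  [.]               ┃                 
┃                     ┃                 
┃1       · ─ ·       G┃                 
┃                     ┃                 
┃2       · ─ ·   ·    ┃                 
┃                │    ┃                 
┃3               ·   R┃                 
┃                     ┃                 
┗━━━━━━━━━━━━━━━━━━━━━┛                 
━━━━━━━━━━━━━━━━━━━━┓                   
ner                 ┃                   
────────────────────┨                   
ml]│ draft.txt      ┃                   
────────────────────┃                   
                    ┃                   
 configuration      ┃                   
2                   ┃                   
 = true             ┃                   


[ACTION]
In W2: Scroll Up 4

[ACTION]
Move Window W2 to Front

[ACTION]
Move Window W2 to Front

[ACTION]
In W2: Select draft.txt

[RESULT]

                                        
┏━━━━━━━━━━━━━━━━━━━━━┓                 
┃ CircuitBoard        ┃                 
┠─────────────────────┨                 
┃   0 1 2 3 4 5 6 7 8 ┃                 
┃0  [.]               ┃                 
┃                     ┃                 
┃1       · ─ ·       G┃                 
┃                     ┃                 
┃2       · ─ ·   ·    ┃                 
┃                │    ┃                 
┃3               ·   R┃                 
┃                     ┃                 
┗━━━━━━━━━━━━━━━━━━━━━┛                 
━━━━━━━━━━━━━━━━━━━━┓                   
ner                 ┃                   
────────────────────┨                   
ml │[draft.txt]     ┃                   
────────────────────┃                   
                    ┃                   
ssing monitors confi┃                   
                    ┃                   
e processes cached r┃                   


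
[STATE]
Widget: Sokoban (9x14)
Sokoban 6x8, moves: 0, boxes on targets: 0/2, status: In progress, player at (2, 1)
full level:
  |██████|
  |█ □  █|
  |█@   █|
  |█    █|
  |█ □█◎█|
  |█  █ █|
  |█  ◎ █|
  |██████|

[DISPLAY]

██████   
█ □  █   
█@   █   
█    █   
█ □█◎█   
█  █ █   
█  ◎ █   
██████   
Moves: 0 
         
         
         
         
         


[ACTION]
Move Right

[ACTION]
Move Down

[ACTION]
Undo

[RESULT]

██████   
█ □  █   
█ @  █   
█    █   
█ □█◎█   
█  █ █   
█  ◎ █   
██████   
Moves: 1 
         
         
         
         
         


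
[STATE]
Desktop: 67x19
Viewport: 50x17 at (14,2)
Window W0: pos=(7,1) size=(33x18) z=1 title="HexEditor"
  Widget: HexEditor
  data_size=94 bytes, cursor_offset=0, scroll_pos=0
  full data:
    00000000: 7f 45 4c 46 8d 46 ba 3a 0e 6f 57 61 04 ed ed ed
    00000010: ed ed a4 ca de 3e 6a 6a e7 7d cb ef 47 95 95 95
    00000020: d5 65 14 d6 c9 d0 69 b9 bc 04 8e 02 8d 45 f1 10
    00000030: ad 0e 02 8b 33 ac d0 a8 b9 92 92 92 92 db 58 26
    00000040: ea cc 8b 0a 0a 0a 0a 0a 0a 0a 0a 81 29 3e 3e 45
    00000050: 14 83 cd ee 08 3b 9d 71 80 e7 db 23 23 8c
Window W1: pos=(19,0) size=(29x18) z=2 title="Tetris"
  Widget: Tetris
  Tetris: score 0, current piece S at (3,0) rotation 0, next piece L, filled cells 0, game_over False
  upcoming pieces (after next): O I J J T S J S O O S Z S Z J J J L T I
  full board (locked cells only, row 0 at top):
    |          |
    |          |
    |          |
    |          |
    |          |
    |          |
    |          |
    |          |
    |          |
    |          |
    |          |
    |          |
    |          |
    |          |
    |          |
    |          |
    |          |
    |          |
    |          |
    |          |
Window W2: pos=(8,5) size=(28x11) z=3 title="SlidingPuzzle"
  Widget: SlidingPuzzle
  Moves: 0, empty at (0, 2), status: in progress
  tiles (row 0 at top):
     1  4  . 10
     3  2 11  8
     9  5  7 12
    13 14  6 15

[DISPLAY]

itor ┠───────────────────────────┨                
─────┃          │Next:           ┃                
00  7┃          │  ▒             ┃                
━━━━━━━━━━━━━━━━━━━━━┓           ┃                
ingPuzzle            ┃           ┃                
─────────────────────┨           ┃                
┬────┬────┬────┐     ┃           ┃                
│  4 │    │ 10 │     ┃:          ┃                
┼────┼────┼────┤     ┃           ┃                
│  2 │ 11 │  8 │     ┃           ┃                
┼────┼────┼────┤     ┃           ┃                
│  5 │  7 │ 12 │     ┃           ┃                
┼────┼────┼────┤     ┃           ┃                
━━━━━━━━━━━━━━━━━━━━━┛           ┃                
     ┃          │                ┃                
     ┗━━━━━━━━━━━━━━━━━━━━━━━━━━━┛                
━━━━━━━━━━━━━━━━━━━━━━━━━┛                        


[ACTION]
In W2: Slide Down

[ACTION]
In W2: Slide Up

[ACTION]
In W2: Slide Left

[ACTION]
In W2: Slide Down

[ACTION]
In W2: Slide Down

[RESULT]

itor ┠───────────────────────────┨                
─────┃          │Next:           ┃                
00  7┃          │  ▒             ┃                
━━━━━━━━━━━━━━━━━━━━━┓           ┃                
ingPuzzle            ┃           ┃                
─────────────────────┨           ┃                
┬────┬────┬────┐     ┃           ┃                
│  4 │ 11 │    │     ┃:          ┃                
┼────┼────┼────┤     ┃           ┃                
│  2 │  8 │ 10 │     ┃           ┃                
┼────┼────┼────┤     ┃           ┃                
│  5 │  7 │ 12 │     ┃           ┃                
┼────┼────┼────┤     ┃           ┃                
━━━━━━━━━━━━━━━━━━━━━┛           ┃                
     ┃          │                ┃                
     ┗━━━━━━━━━━━━━━━━━━━━━━━━━━━┛                
━━━━━━━━━━━━━━━━━━━━━━━━━┛                        


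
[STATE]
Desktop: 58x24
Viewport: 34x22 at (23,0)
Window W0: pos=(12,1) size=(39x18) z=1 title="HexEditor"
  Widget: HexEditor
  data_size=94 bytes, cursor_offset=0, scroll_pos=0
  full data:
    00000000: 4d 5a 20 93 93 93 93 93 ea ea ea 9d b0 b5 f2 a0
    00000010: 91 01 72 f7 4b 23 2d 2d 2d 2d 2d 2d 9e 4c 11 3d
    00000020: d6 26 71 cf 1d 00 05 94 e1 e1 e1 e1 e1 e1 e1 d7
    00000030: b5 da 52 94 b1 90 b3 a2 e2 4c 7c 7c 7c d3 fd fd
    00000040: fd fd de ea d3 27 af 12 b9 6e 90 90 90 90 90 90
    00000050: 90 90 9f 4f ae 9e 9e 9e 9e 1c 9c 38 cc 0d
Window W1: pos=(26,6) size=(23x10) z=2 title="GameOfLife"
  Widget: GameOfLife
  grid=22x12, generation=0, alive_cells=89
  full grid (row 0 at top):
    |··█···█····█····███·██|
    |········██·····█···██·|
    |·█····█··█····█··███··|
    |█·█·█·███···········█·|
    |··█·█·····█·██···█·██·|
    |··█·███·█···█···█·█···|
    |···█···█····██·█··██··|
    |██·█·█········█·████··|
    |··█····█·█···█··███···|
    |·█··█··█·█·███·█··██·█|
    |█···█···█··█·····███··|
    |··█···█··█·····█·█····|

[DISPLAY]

                                  
━━━━━━━━━━━━━━━━━━━━━━━━━━━┓      
                           ┃      
───────────────────────────┨      
4D 5a 20 93 93 93 93 93  ea┃      
91 01 72 f7 4b 23 2d 2d  2d┃      
d6 ┏━━━━━━━━━━━━━━━━━━━━━┓1┃      
b5 ┃ GameOfLife          ┃2┃      
fd ┠─────────────────────┨9┃      
90 ┃Gen: 0               ┃e┃      
   ┃█·█·█·███···········█┃ ┃      
   ┃··█·█·····█·██···█·██┃ ┃      
   ┃··█·███·█···█···█·█··┃ ┃      
   ┃···█···█····██·█··██·┃ ┃      
   ┃██·█·█········█·████·┃ ┃      
   ┗━━━━━━━━━━━━━━━━━━━━━┛ ┃      
                           ┃      
                           ┃      
━━━━━━━━━━━━━━━━━━━━━━━━━━━┛      
                                  
                                  
                                  


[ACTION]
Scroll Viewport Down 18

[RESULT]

                           ┃      
───────────────────────────┨      
4D 5a 20 93 93 93 93 93  ea┃      
91 01 72 f7 4b 23 2d 2d  2d┃      
d6 ┏━━━━━━━━━━━━━━━━━━━━━┓1┃      
b5 ┃ GameOfLife          ┃2┃      
fd ┠─────────────────────┨9┃      
90 ┃Gen: 0               ┃e┃      
   ┃█·█·█·███···········█┃ ┃      
   ┃··█·█·····█·██···█·██┃ ┃      
   ┃··█·███·█···█···█·█··┃ ┃      
   ┃···█···█····██·█··██·┃ ┃      
   ┃██·█·█········█·████·┃ ┃      
   ┗━━━━━━━━━━━━━━━━━━━━━┛ ┃      
                           ┃      
                           ┃      
━━━━━━━━━━━━━━━━━━━━━━━━━━━┛      
                                  
                                  
                                  
                                  
                                  


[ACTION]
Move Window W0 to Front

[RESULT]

                           ┃      
───────────────────────────┨      
4D 5a 20 93 93 93 93 93  ea┃      
91 01 72 f7 4b 23 2d 2d  2d┃      
d6 26 71 cf 1d 00 05 94  e1┃      
b5 da 52 94 b1 90 b3 a2  e2┃      
fd fd de ea d3 27 af 12  b9┃      
90 90 9f 4f ae 9e 9e 9e  9e┃      
                           ┃      
                           ┃      
                           ┃      
                           ┃      
                           ┃      
                           ┃      
                           ┃      
                           ┃      
━━━━━━━━━━━━━━━━━━━━━━━━━━━┛      
                                  
                                  
                                  
                                  
                                  


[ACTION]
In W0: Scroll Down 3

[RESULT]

                           ┃      
───────────────────────────┨      
b5 da 52 94 b1 90 b3 a2  e2┃      
fd fd de ea d3 27 af 12  b9┃      
90 90 9f 4f ae 9e 9e 9e  9e┃      
                           ┃      
                           ┃      
                           ┃      
                           ┃      
                           ┃      
                           ┃      
                           ┃      
                           ┃      
                           ┃      
                           ┃      
                           ┃      
━━━━━━━━━━━━━━━━━━━━━━━━━━━┛      
                                  
                                  
                                  
                                  
                                  


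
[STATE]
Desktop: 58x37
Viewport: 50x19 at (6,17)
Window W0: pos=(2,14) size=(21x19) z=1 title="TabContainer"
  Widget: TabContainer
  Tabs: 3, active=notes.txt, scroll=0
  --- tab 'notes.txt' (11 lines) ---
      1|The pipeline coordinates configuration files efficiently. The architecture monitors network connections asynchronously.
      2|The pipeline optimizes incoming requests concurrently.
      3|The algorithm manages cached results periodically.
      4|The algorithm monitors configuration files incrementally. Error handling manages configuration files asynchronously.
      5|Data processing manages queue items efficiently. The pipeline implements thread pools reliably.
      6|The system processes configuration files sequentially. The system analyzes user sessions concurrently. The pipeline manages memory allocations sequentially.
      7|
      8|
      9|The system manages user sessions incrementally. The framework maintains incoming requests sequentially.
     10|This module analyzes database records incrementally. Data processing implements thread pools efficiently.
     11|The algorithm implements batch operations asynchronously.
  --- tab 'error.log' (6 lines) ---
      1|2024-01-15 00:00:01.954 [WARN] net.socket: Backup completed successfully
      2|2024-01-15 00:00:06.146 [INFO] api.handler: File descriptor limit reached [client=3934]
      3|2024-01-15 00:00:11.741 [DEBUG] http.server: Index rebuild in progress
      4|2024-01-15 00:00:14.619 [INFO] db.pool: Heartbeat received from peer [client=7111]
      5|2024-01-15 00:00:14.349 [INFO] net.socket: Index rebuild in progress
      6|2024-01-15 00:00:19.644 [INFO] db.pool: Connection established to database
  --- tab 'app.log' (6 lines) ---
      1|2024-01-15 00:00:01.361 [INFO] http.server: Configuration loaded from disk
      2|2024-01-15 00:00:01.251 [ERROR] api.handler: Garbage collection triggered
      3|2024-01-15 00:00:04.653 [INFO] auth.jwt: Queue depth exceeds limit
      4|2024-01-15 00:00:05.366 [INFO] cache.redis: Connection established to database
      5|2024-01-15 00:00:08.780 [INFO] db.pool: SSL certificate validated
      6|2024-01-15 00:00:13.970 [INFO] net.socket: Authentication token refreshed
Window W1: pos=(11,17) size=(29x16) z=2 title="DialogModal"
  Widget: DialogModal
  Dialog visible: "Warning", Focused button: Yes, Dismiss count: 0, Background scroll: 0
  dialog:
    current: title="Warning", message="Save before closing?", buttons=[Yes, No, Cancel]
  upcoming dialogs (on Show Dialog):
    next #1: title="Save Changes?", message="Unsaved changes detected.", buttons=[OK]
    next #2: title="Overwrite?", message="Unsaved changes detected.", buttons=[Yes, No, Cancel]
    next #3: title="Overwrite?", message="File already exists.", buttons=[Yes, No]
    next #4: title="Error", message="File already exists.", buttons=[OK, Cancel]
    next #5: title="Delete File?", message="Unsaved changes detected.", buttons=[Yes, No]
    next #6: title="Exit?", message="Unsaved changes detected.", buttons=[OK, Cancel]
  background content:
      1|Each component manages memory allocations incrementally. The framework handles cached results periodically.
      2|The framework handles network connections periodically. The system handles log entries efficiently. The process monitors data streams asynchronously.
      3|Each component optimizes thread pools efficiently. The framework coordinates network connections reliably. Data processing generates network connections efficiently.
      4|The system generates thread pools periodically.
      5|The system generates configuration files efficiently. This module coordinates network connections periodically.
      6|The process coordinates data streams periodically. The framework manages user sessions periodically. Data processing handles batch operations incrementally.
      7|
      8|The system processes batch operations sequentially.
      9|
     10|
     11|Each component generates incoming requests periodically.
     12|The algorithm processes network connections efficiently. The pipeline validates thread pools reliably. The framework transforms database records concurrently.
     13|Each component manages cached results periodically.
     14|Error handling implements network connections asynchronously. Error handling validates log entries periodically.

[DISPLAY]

tes.t┏━━━━━━━━━━━━━━━━━━━━━━━━━━━┓                
─────┃ DialogModal               ┃                
 pipe┠───────────────────────────┨                
 pipe┃Each component manages memo┃                
 algo┃The framework handles netwo┃                
 algo┃Each component optimizes th┃                
a pro┃Th┌─────────────────────┐ad┃                
 syst┃Th│       Warning       │ig┃                
     ┃Th│ Save before closing?│at┃                
     ┃  │ [Yes]  No   Cancel  │  ┃                
 syst┃Th└─────────────────────┘h ┃                
s mod┃                           ┃                
 algo┃                           ┃                
     ┃Each component generates in┃                
     ┃The algorithm processes net┃                
━━━━━┗━━━━━━━━━━━━━━━━━━━━━━━━━━━┛                
                                                  
                                                  
                                                  


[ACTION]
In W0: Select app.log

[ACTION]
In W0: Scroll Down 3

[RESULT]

tes.t┏━━━━━━━━━━━━━━━━━━━━━━━━━━━┓                
─────┃ DialogModal               ┃                
4-01-┠───────────────────────────┨                
4-01-┃Each component manages memo┃                
4-01-┃The framework handles netwo┃                
     ┃Each component optimizes th┃                
     ┃Th┌─────────────────────┐ad┃                
     ┃Th│       Warning       │ig┃                
     ┃Th│ Save before closing?│at┃                
     ┃  │ [Yes]  No   Cancel  │  ┃                
     ┃Th└─────────────────────┘h ┃                
     ┃                           ┃                
     ┃                           ┃                
     ┃Each component generates in┃                
     ┃The algorithm processes net┃                
━━━━━┗━━━━━━━━━━━━━━━━━━━━━━━━━━━┛                
                                                  
                                                  
                                                  
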